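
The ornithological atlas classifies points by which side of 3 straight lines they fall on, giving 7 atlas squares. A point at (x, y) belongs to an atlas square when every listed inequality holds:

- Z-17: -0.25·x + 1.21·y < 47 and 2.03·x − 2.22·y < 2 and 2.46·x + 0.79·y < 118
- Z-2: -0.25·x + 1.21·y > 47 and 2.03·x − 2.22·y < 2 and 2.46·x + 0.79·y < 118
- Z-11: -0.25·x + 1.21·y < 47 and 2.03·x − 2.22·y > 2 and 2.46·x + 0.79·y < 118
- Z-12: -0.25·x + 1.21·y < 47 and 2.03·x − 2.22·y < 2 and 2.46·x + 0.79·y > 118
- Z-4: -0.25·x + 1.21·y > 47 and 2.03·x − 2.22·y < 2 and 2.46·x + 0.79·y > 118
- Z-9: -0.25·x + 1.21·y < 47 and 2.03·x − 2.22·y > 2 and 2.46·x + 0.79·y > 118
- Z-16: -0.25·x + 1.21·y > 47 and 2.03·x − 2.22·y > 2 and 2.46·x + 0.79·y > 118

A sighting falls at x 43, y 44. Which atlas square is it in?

Z-12

-0.25·43 + 1.21·44 = 42.490, which is < 47
2.03·43 − 2.22·44 = -10.390, which is < 2
2.46·43 + 0.79·44 = 140.540, which is > 118
This sign pattern matches Z-12.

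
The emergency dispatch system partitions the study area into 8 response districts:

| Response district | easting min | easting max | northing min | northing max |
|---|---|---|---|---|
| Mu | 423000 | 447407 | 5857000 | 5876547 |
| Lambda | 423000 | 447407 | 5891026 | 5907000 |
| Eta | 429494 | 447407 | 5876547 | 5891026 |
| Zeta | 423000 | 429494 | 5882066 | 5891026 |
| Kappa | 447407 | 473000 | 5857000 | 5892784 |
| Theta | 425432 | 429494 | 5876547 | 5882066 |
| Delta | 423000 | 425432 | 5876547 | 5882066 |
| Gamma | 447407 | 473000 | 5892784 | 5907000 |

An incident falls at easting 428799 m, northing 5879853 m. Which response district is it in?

Theta

The point has easting = 428799 and northing = 5879853.
Only Theta satisfies 425432 ≤ easting ≤ 429494 and 5876547 ≤ northing ≤ 5882066.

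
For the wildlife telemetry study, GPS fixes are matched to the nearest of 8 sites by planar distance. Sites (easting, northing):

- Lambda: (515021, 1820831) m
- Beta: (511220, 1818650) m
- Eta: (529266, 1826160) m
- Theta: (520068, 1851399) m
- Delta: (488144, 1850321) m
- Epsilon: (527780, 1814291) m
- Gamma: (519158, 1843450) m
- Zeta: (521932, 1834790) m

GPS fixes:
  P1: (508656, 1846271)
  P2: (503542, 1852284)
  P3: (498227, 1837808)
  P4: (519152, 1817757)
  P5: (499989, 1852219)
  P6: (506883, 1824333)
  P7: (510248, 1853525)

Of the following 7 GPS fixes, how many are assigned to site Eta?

0

P1 → Gamma
P2 → Delta
P3 → Delta
P4 → Lambda
P5 → Delta
P6 → Beta
P7 → Theta
0 of the 7 go to Eta.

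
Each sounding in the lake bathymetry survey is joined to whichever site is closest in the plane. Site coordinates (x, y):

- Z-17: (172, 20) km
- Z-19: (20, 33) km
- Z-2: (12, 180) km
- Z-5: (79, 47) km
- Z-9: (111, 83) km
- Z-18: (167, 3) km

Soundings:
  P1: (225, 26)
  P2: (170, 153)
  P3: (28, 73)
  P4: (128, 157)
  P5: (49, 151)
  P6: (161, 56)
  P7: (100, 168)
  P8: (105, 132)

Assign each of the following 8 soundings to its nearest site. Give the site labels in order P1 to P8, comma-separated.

P1 → Z-17 (d²=2845.00)
P2 → Z-9 (d²=8381.00)
P3 → Z-19 (d²=1664.00)
P4 → Z-9 (d²=5765.00)
P5 → Z-2 (d²=2210.00)
P6 → Z-17 (d²=1417.00)
P7 → Z-9 (d²=7346.00)
P8 → Z-9 (d²=2437.00)

Z-17, Z-9, Z-19, Z-9, Z-2, Z-17, Z-9, Z-9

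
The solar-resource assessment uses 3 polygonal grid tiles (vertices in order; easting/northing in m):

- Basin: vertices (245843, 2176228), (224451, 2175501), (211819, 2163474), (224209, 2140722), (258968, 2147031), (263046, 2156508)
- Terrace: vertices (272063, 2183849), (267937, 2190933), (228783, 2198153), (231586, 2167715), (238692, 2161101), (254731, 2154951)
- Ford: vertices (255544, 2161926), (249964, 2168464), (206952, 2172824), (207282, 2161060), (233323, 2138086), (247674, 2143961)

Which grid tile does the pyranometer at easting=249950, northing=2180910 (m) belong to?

Cast a ray rightward from (249950, 2180910). For each polygon, the edges (by vertex number in listed order) whose endpoints lie on opposite sides of northing = 2180910, where each meets that height, and whether that is right or left of the point:
Basin: no edge straddles that height → 0 crossings.
Terrace: 3–4 at easting≈230370.9 (left), 6–1 at easting≈270300.3 (right) → 1 crossing.
Ford: no edge straddles that height → 0 crossings.
Only Terrace has an odd count, so the point is inside Terrace.

Terrace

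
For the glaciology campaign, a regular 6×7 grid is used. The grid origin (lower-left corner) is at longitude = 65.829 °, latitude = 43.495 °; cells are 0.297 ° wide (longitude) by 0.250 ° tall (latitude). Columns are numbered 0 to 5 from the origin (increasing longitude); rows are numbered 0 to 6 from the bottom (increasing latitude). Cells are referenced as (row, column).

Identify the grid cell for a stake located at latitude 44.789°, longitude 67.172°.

(5, 4)

Column index: ⌊(67.172 − 65.829) / 0.297⌋ = ⌊4.522⌋ = 4
Row offset from origin: ⌊(44.789 − 43.495) / 0.250⌋ = ⌊5.176⌋ = 5 → row 5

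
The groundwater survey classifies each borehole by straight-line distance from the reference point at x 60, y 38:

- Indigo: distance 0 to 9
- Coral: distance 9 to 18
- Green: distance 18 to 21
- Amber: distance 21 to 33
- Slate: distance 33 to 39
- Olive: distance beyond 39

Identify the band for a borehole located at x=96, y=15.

Distance = √((96−60)² + (15−38)²) = √(1296.000 + 529.000) = 42.720.
39 ≤ 42.720 < ∞ → Olive.

Olive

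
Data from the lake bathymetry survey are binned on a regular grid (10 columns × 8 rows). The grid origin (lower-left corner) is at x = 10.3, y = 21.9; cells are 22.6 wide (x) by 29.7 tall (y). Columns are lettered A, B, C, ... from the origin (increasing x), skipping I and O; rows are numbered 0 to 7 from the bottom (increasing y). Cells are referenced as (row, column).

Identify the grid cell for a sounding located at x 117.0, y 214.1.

(6, E)

Column index: ⌊(117.0 − 10.3) / 22.6⌋ = ⌊4.721⌋ = 4 → column E
Row offset from origin: ⌊(214.1 − 21.9) / 29.7⌋ = ⌊6.471⌋ = 6 → row 6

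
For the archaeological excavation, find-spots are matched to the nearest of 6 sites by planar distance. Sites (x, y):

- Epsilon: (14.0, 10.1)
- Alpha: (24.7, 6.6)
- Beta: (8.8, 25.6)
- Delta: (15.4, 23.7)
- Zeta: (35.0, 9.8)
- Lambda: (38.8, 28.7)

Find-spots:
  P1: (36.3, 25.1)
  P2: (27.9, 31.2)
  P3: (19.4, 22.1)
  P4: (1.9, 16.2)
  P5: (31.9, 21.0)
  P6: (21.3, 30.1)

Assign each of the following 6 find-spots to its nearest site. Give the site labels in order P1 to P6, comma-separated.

P1 → Lambda (d²=19.21)
P2 → Lambda (d²=125.06)
P3 → Delta (d²=18.56)
P4 → Beta (d²=135.97)
P5 → Lambda (d²=106.90)
P6 → Delta (d²=75.77)

Lambda, Lambda, Delta, Beta, Lambda, Delta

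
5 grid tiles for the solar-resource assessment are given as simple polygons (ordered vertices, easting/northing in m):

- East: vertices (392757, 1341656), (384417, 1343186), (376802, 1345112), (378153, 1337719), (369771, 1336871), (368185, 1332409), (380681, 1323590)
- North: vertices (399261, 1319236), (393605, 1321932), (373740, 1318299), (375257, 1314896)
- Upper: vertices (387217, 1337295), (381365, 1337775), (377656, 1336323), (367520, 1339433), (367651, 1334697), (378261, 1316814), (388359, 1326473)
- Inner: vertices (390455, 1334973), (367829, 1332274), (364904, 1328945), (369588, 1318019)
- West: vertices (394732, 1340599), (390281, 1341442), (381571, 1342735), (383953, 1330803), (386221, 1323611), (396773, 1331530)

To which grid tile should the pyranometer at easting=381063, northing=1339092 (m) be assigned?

Cast a ray rightward from (381063, 1339092). For each polygon, the edges (by vertex number in listed order) whose endpoints lie on opposite sides of northing = 1339092, where each meets that height, and whether that is right or left of the point:
East: 3–4 at easting≈377902.1 (left), 7–1 at easting≈391043.1 (right) → 1 crossing.
North: no edge straddles that height → 0 crossings.
Upper: 3–4 at easting≈368631.4 (left), 4–5 at easting≈367529.4 (left) → 0 crossings.
Inner: no edge straddles that height → 0 crossings.
West: 3–4 at easting≈382298.3 (right), 6–1 at easting≈395071.2 (right) → 2 crossings.
Only East has an odd count, so the point is inside East.

East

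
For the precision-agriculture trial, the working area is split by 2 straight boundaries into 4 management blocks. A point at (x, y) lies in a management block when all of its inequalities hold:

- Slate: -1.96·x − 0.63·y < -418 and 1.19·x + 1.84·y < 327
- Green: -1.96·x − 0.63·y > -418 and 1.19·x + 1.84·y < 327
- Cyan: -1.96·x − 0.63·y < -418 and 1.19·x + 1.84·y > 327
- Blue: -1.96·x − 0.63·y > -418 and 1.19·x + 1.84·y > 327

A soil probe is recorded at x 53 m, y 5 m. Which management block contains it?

-1.96·53 − 0.63·5 = -107.030, which is > -418
1.19·53 + 1.84·5 = 72.270, which is < 327
This sign pattern matches Green.

Green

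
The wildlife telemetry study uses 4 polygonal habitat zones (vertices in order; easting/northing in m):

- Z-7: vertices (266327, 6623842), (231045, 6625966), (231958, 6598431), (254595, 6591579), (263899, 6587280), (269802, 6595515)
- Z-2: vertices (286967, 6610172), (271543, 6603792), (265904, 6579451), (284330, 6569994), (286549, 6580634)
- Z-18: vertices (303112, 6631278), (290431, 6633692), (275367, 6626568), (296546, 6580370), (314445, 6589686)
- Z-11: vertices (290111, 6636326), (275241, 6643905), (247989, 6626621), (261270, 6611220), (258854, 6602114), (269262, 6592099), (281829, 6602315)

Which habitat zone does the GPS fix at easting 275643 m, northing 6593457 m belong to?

Z-2

Cast a ray rightward from (275643, 6593457). For each polygon, the edges (by vertex number in listed order) whose endpoints lie on opposite sides of northing = 6593457, where each meets that height, and whether that is right or left of the point:
Z-7: 3–4 at easting≈248390.6 (left), 5–6 at easting≈268326.8 (left) → 0 crossings.
Z-2: 2–3 at easting≈269148.7 (left), 5–1 at easting≈286730.5 (right) → 1 crossing.
Z-18: 3–4 at easting≈290546.4 (right), 5–1 at easting≈313417.5 (right) → 2 crossings.
Z-11: 5–6 at easting≈267850.7 (left), 6–7 at easting≈270932.5 (left) → 0 crossings.
Only Z-2 has an odd count, so the point is inside Z-2.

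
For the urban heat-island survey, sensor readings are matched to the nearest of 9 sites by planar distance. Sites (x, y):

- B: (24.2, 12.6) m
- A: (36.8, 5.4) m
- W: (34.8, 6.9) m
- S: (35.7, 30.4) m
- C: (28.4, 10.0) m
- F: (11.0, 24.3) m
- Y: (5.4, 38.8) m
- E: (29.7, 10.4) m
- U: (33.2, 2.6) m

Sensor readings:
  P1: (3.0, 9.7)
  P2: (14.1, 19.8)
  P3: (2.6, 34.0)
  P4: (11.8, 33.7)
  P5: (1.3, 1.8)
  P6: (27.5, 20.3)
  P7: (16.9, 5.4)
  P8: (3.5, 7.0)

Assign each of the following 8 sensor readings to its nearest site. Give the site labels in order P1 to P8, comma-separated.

P1 → F (d²=277.16)
P2 → F (d²=29.86)
P3 → Y (d²=30.88)
P4 → Y (d²=66.97)
P5 → F (d²=600.34)
P6 → B (d²=70.18)
P7 → B (d²=105.13)
P8 → F (d²=355.54)

F, F, Y, Y, F, B, B, F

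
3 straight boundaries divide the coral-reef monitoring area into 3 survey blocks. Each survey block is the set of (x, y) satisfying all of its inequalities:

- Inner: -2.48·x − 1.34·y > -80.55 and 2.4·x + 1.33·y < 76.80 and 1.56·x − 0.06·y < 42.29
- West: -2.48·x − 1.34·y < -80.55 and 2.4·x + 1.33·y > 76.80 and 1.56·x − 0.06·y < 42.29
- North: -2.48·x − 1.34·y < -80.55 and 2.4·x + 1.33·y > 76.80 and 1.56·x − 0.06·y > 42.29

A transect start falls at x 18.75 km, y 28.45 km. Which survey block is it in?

West

-2.48·18.75 − 1.34·28.45 = -84.623, which is < -80.55
2.4·18.75 + 1.33·28.45 = 82.839, which is > 76.80
1.56·18.75 − 0.06·28.45 = 27.543, which is < 42.29
This sign pattern matches West.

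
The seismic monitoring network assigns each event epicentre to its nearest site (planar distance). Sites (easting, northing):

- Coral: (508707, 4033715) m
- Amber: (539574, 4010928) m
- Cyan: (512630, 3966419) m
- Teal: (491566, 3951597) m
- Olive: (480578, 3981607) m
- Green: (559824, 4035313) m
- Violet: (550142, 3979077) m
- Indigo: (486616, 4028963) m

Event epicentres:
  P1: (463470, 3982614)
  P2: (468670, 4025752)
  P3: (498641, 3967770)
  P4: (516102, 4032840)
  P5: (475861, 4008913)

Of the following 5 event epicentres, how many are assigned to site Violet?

0

P1 → Olive
P2 → Indigo
P3 → Cyan
P4 → Coral
P5 → Indigo
0 of the 5 go to Violet.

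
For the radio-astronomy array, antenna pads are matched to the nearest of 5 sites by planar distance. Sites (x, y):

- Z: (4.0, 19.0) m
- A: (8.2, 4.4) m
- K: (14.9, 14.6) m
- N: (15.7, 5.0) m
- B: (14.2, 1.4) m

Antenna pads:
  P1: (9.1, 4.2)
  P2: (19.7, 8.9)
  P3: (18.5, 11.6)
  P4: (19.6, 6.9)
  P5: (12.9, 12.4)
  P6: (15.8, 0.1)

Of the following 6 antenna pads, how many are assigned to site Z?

0

P1 → A
P2 → N
P3 → K
P4 → N
P5 → K
P6 → B
0 of the 6 go to Z.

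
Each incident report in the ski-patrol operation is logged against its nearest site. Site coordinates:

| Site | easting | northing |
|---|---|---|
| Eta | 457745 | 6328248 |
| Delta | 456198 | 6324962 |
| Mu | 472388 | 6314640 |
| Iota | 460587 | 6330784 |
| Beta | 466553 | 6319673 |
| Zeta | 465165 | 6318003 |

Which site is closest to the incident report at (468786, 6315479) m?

Mu

Squared distances to each site:
Eta: 284951042.000; Delta: 248385033.000; Mu: 13678325.000; Iota: 301466626.000; Beta: 22575925.000; Zeta: 19482217.000.
Minimum at Mu.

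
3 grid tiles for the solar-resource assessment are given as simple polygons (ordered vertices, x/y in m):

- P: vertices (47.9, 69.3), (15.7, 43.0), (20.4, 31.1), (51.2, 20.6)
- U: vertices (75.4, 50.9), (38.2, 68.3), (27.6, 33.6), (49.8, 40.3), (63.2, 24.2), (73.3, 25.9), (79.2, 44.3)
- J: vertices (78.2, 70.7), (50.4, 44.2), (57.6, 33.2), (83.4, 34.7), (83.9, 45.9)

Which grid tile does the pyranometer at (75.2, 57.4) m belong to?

J

Cast a ray rightward from (75.2, 57.4). For each polygon, the edges (by vertex number in listed order) whose endpoints lie on opposite sides of y = 57.4, where each meets that height, and whether that is right or left of the point:
P: 1–2 at x≈33.33 (left), 4–1 at x≈48.71 (left) → 0 crossings.
U: 1–2 at x≈61.50 (left), 2–3 at x≈34.87 (left) → 0 crossings.
J: 1–2 at x≈64.25 (left), 5–1 at x≈81.26 (right) → 1 crossing.
Only J has an odd count, so the point is inside J.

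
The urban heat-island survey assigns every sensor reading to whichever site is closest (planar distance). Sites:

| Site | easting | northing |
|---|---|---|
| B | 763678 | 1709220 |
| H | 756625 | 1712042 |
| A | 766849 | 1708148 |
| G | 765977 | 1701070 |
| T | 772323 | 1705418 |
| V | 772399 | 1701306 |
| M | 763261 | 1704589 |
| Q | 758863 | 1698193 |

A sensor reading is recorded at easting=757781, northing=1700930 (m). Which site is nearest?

Squared distances to each site:
B: 103498709.000; H: 124812880.000; A: 134328148.000; G: 67194016.000; T: 231611908.000; V: 213827300.000; M: 43418681.000; Q: 8661893.000.
Minimum at Q.

Q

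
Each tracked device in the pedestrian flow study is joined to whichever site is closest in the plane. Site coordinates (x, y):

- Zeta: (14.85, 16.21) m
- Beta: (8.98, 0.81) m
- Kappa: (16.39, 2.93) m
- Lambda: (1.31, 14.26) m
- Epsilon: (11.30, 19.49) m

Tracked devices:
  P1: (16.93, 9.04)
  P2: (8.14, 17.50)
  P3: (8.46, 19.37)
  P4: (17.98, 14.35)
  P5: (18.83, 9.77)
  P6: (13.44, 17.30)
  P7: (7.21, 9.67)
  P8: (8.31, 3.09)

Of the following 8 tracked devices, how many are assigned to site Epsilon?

2

P1 → Kappa
P2 → Epsilon
P3 → Epsilon
P4 → Zeta
P5 → Kappa
P6 → Zeta
P7 → Lambda
P8 → Beta
2 of the 8 go to Epsilon.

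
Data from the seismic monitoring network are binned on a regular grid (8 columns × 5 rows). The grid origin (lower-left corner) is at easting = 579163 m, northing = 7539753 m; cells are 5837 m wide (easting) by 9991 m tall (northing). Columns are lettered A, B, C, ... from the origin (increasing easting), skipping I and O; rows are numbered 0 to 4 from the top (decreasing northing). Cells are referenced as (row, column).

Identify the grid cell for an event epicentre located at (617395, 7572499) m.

(1, G)

Column index: ⌊(617395 − 579163) / 5837⌋ = ⌊6.550⌋ = 6 → column G
Row offset from origin: ⌊(7572499 − 7539753) / 9991⌋ = ⌊3.278⌋ = 3 → row 1 (counted from top)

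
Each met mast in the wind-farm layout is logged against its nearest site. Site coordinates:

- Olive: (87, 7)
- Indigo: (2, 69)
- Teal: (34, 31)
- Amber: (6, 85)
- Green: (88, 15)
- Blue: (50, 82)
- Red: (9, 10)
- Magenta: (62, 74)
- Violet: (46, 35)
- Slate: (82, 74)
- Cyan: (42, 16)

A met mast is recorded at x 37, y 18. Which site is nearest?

Cyan

Squared distances to each site:
Olive: 2621.000; Indigo: 3826.000; Teal: 178.000; Amber: 5450.000; Green: 2610.000; Blue: 4265.000; Red: 848.000; Magenta: 3761.000; Violet: 370.000; Slate: 5161.000; Cyan: 29.000.
Minimum at Cyan.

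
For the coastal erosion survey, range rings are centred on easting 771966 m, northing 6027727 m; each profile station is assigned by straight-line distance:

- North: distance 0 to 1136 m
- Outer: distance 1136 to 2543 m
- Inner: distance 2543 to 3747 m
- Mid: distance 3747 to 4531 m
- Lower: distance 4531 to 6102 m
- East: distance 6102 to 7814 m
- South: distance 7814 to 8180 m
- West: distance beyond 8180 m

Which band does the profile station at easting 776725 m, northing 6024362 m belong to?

Lower

Distance = √((776725−771966)² + (6024362−6027727)²) = √(22648081.000 + 11323225.000) = 5828.491 m.
4531 ≤ 5828.491 < 6102 → Lower.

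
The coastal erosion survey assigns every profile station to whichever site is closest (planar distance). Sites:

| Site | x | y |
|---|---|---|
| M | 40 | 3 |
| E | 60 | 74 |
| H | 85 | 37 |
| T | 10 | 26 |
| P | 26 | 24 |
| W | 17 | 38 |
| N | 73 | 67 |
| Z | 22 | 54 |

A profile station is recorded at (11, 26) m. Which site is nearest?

Squared distances to each site:
M: 1370.000; E: 4705.000; H: 5597.000; T: 1.000; P: 229.000; W: 180.000; N: 5525.000; Z: 905.000.
Minimum at T.

T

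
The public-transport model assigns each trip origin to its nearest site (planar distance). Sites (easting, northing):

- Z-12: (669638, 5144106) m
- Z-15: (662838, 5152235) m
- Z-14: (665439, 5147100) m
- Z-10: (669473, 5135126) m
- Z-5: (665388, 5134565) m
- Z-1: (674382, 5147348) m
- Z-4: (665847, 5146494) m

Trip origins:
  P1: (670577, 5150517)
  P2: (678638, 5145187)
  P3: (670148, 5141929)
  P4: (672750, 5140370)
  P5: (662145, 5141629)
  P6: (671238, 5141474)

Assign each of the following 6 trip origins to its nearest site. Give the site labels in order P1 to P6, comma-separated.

Z-1, Z-1, Z-12, Z-12, Z-4, Z-12

P1 → Z-1 (d²=24520586.00)
P2 → Z-1 (d²=22783457.00)
P3 → Z-12 (d²=4999429.00)
P4 → Z-12 (d²=23642240.00)
P5 → Z-4 (d²=37373029.00)
P6 → Z-12 (d²=9487424.00)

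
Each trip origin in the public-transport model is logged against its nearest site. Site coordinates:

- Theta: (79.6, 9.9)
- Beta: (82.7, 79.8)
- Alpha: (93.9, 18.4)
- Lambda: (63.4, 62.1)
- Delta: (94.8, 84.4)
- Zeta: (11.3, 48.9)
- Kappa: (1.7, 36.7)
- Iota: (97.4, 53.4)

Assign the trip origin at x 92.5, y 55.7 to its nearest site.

Iota

Squared distances to each site:
Theta: 2264.050; Beta: 676.850; Alpha: 1393.250; Lambda: 887.770; Delta: 828.980; Zeta: 6639.680; Kappa: 8605.640; Iota: 29.300.
Minimum at Iota.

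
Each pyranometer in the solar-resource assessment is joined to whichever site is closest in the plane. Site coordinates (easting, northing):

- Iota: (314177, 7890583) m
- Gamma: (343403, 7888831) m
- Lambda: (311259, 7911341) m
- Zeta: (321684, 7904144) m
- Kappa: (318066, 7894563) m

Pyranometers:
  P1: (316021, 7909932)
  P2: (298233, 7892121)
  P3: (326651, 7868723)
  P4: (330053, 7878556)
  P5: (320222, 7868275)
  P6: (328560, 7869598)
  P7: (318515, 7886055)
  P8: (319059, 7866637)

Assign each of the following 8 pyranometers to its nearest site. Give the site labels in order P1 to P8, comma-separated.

P1 → Lambda (d²=24661925.00)
P2 → Iota (d²=256576580.00)
P3 → Iota (d²=633460276.00)
P4 → Gamma (d²=283798125.00)
P5 → Iota (d²=534188889.00)
P6 → Gamma (d²=590222938.00)
P7 → Iota (d²=39321028.00)
P8 → Iota (d²=597244840.00)

Lambda, Iota, Iota, Gamma, Iota, Gamma, Iota, Iota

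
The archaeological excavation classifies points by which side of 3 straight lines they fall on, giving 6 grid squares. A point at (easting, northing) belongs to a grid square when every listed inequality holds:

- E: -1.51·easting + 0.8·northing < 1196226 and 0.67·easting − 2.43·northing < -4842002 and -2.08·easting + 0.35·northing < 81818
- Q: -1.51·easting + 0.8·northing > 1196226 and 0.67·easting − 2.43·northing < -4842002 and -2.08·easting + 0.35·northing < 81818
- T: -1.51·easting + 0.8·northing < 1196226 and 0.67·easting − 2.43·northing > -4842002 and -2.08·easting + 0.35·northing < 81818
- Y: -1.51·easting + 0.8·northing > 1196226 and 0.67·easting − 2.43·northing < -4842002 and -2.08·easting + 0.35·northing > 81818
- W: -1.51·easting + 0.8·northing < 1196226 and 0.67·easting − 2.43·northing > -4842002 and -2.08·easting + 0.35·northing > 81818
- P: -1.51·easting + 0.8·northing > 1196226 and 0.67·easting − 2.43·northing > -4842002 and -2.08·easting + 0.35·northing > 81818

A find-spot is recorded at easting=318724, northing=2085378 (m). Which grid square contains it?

-1.51·318724 + 0.8·2085378 = 1187029.160, which is < 1196226
0.67·318724 − 2.43·2085378 = -4853923.460, which is < -4842002
-2.08·318724 + 0.35·2085378 = 66936.380, which is < 81818
This sign pattern matches E.

E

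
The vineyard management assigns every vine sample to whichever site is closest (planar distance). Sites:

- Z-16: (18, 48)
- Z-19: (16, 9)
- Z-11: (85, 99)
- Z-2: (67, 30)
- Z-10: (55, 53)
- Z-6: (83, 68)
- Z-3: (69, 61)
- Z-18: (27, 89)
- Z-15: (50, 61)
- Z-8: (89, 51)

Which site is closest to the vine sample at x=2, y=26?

Z-19

Squared distances to each site:
Z-16: 740.000; Z-19: 485.000; Z-11: 12218.000; Z-2: 4241.000; Z-10: 3538.000; Z-6: 8325.000; Z-3: 5714.000; Z-18: 4594.000; Z-15: 3529.000; Z-8: 8194.000.
Minimum at Z-19.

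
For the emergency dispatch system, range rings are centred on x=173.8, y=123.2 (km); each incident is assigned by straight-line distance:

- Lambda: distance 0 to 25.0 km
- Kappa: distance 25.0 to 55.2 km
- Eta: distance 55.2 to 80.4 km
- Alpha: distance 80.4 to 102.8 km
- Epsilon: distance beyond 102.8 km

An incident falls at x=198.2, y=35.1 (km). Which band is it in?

Distance = √((198.2−173.8)² + (35.1−123.2)²) = √(595.360 + 7761.610) = 91.416 km.
80.4 ≤ 91.416 < 102.8 → Alpha.

Alpha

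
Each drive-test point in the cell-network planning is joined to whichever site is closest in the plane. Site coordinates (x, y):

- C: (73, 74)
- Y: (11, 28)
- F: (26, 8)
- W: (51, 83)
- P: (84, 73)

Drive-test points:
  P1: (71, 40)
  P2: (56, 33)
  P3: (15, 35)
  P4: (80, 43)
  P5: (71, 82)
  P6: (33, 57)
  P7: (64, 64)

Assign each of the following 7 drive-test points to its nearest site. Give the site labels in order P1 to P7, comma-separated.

P1 → C (d²=1160.00)
P2 → F (d²=1525.00)
P3 → Y (d²=65.00)
P4 → P (d²=916.00)
P5 → C (d²=68.00)
P6 → W (d²=1000.00)
P7 → C (d²=181.00)

C, F, Y, P, C, W, C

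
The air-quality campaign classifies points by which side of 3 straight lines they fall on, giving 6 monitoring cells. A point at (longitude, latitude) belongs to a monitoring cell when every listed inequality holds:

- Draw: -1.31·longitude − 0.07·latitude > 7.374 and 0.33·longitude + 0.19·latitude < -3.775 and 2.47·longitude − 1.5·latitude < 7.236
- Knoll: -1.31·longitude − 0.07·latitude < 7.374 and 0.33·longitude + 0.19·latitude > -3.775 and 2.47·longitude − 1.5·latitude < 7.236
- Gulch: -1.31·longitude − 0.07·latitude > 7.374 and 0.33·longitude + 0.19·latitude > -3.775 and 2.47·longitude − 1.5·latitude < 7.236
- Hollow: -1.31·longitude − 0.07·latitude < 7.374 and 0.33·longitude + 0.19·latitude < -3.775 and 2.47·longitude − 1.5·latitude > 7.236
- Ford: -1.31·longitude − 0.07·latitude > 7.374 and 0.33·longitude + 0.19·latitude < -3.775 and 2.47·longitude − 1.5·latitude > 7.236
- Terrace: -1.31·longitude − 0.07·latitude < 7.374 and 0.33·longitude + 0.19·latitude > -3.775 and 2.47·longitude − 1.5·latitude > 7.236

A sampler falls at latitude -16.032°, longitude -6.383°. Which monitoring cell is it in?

Ford

-1.31·-6.383 − 0.07·-16.032 = 9.484, which is > 7.374
0.33·-6.383 + 0.19·-16.032 = -5.152, which is < -3.775
2.47·-6.383 − 1.5·-16.032 = 8.282, which is > 7.236
This sign pattern matches Ford.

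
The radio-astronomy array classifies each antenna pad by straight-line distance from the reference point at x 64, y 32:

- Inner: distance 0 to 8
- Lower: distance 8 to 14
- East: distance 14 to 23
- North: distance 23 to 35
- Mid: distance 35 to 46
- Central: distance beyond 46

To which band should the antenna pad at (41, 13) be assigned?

North

Distance = √((41−64)² + (13−32)²) = √(529.000 + 361.000) = 29.833.
23 ≤ 29.833 < 35 → North.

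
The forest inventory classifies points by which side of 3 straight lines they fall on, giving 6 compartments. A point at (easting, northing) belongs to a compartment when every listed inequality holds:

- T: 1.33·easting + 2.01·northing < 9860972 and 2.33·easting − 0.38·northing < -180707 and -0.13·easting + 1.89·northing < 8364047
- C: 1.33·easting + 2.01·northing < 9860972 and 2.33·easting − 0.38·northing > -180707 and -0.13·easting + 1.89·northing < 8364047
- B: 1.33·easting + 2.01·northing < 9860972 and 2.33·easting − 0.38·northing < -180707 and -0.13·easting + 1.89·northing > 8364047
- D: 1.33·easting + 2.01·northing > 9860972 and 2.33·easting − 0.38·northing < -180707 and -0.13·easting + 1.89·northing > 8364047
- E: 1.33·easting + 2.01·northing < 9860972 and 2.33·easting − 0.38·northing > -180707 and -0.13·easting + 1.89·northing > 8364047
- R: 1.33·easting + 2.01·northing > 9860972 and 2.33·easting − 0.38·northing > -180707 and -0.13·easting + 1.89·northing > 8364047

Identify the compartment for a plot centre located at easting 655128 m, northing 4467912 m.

1.33·655128 + 2.01·4467912 = 9851823.360, which is < 9860972
2.33·655128 − 0.38·4467912 = -171358.320, which is > -180707
-0.13·655128 + 1.89·4467912 = 8359187.040, which is < 8364047
This sign pattern matches C.

C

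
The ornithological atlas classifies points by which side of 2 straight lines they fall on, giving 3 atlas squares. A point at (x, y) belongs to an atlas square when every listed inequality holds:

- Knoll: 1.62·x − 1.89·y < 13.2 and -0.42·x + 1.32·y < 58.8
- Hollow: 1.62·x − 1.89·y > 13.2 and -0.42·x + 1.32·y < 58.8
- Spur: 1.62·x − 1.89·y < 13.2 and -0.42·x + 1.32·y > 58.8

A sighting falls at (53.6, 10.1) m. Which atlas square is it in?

Hollow

1.62·53.6 − 1.89·10.1 = 67.743, which is > 13.2
-0.42·53.6 + 1.32·10.1 = -9.180, which is < 58.8
This sign pattern matches Hollow.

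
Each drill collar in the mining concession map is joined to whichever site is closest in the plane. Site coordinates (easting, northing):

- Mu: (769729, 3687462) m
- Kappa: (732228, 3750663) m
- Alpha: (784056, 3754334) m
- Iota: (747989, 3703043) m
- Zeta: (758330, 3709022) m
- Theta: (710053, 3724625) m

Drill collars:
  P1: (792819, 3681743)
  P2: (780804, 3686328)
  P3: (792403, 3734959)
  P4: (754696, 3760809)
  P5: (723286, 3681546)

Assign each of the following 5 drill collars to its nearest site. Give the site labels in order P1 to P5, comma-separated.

Mu, Mu, Alpha, Kappa, Iota

P1 → Mu (d²=565855061.00)
P2 → Mu (d²=123941581.00)
P3 → Alpha (d²=445063034.00)
P4 → Kappa (d²=607752340.00)
P5 → Iota (d²=1072359218.00)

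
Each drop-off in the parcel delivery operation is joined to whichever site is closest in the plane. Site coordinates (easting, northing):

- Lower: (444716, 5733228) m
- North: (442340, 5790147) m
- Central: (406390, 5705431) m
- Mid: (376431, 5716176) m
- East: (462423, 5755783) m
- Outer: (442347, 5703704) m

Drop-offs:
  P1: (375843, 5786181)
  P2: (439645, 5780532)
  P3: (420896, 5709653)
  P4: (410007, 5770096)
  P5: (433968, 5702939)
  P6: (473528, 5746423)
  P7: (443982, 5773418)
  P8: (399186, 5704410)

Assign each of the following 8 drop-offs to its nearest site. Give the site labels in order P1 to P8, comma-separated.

North, North, Central, North, Outer, East, North, Central

P1 → North (d²=4437580165.00)
P2 → North (d²=99711250.00)
P3 → Central (d²=228249320.00)
P4 → North (d²=1447465490.00)
P5 → Outer (d²=70792866.00)
P6 → East (d²=210930625.00)
P7 → North (d²=282555605.00)
P8 → Central (d²=52940057.00)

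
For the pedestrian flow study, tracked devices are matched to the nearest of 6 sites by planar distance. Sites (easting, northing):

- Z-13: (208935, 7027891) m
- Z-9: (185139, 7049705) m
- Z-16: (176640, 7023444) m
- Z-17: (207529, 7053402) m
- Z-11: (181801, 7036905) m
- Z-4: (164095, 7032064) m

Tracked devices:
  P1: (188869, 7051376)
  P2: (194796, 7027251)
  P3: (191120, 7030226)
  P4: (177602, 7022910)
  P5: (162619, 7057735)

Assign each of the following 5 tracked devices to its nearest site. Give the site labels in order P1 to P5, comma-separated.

P1 → Z-9 (d²=16705141.00)
P2 → Z-13 (d²=200320921.00)
P3 → Z-11 (d²=131452802.00)
P4 → Z-16 (d²=1210600.00)
P5 → Z-9 (d²=571631300.00)

Z-9, Z-13, Z-11, Z-16, Z-9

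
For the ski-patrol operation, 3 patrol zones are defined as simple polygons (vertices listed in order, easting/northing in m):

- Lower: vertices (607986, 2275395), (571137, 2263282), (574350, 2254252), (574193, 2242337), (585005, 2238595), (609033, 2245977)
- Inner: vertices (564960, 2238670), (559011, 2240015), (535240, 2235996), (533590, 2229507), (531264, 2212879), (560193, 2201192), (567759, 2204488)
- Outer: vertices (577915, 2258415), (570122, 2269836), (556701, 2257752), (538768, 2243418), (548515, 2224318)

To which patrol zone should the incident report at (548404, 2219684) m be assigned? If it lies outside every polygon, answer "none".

Cast a ray rightward from (548404, 2219684). For each polygon, the edges (by vertex number in listed order) whose endpoints lie on opposite sides of northing = 2219684, where each meets that height, and whether that is right or left of the point:
Lower: no edge straddles that height → 0 crossings.
Inner: 4–5 at easting≈532215.9 (left), 7–1 at easting≈566514.7 (right) → 1 crossing.
Outer: no edge straddles that height → 0 crossings.
Only Inner has an odd count, so the point is inside Inner.

Inner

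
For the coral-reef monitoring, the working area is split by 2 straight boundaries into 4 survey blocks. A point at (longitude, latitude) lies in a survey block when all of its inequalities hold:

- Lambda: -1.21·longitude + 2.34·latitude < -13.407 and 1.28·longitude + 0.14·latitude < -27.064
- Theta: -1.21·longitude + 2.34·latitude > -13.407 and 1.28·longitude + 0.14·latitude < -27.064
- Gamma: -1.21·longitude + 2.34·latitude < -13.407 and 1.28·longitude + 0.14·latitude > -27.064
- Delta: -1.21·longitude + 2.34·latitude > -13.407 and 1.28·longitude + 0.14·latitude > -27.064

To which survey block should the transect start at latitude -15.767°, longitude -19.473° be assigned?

-1.21·-19.473 + 2.34·-15.767 = -13.332, which is > -13.407
1.28·-19.473 + 0.14·-15.767 = -27.133, which is < -27.064
This sign pattern matches Theta.

Theta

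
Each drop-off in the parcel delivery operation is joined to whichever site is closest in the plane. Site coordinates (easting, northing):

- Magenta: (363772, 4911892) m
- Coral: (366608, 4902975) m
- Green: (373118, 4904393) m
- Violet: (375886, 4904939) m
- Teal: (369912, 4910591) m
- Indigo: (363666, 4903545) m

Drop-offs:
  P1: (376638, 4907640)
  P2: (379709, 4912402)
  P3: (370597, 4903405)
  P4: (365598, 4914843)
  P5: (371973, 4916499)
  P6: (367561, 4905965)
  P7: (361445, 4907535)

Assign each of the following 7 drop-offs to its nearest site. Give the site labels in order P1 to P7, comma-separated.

P1 → Violet (d²=7860905.00)
P2 → Violet (d²=70311698.00)
P3 → Green (d²=7331585.00)
P4 → Magenta (d²=12042677.00)
P5 → Teal (d²=39152185.00)
P6 → Coral (d²=9848309.00)
P7 → Indigo (d²=20852941.00)

Violet, Violet, Green, Magenta, Teal, Coral, Indigo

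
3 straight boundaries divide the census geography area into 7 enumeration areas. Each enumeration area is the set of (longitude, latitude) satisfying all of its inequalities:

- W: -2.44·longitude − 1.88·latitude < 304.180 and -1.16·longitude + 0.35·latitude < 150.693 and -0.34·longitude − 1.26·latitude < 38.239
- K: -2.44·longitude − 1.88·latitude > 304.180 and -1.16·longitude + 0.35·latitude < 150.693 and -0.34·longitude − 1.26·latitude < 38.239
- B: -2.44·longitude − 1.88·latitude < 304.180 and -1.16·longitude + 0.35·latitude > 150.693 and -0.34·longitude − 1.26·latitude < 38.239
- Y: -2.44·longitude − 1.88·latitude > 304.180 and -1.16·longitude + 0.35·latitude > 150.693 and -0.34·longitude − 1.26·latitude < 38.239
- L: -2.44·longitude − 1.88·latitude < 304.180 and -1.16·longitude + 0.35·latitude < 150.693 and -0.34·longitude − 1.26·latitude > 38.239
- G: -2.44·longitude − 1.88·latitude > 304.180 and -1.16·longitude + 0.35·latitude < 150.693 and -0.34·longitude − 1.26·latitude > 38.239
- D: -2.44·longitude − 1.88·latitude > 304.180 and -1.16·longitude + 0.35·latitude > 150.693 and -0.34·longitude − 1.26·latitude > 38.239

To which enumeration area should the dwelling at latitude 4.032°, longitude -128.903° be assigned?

D

-2.44·-128.903 − 1.88·4.032 = 306.943, which is > 304.180
-1.16·-128.903 + 0.35·4.032 = 150.939, which is > 150.693
-0.34·-128.903 − 1.26·4.032 = 38.747, which is > 38.239
This sign pattern matches D.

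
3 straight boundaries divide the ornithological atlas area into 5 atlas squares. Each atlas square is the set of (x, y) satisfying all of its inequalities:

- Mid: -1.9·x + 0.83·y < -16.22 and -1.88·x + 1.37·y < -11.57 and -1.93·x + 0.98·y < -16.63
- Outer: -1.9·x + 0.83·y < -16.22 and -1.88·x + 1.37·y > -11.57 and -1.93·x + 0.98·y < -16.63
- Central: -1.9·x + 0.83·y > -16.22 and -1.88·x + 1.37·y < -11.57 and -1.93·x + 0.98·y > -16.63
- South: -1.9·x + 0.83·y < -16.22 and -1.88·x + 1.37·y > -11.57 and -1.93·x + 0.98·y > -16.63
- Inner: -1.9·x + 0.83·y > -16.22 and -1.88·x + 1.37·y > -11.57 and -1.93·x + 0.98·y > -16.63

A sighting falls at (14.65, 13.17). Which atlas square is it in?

South

-1.9·14.65 + 0.83·13.17 = -16.904, which is < -16.22
-1.88·14.65 + 1.37·13.17 = -9.499, which is > -11.57
-1.93·14.65 + 0.98·13.17 = -15.368, which is > -16.63
This sign pattern matches South.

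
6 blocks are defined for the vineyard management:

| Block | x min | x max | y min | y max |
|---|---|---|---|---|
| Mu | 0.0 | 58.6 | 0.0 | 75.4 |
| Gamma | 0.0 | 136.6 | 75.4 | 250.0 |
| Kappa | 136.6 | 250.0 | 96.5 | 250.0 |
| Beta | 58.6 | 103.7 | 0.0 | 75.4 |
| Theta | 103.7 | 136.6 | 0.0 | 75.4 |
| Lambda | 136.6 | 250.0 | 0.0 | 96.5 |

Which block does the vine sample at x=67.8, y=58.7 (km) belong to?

The point has x = 67.8 and y = 58.7.
Only Beta satisfies 58.6 ≤ x ≤ 103.7 and 0.0 ≤ y ≤ 75.4.

Beta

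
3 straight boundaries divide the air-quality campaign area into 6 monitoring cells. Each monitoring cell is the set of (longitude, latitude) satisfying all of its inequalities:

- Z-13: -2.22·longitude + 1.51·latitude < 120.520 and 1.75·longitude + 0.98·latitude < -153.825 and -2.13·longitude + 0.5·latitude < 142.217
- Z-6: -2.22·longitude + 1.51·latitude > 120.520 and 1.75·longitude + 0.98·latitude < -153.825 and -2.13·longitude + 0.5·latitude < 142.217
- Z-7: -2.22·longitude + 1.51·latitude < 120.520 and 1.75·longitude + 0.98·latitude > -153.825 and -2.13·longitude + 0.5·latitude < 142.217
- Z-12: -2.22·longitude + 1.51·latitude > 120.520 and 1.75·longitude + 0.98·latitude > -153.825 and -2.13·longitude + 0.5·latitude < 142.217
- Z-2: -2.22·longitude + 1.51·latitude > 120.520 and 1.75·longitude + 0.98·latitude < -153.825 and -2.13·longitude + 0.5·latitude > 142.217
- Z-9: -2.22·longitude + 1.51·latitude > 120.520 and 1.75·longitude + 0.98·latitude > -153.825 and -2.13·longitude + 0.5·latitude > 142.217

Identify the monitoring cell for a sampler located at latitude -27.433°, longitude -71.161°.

Z-7

-2.22·-71.161 + 1.51·-27.433 = 116.554, which is < 120.520
1.75·-71.161 + 0.98·-27.433 = -151.416, which is > -153.825
-2.13·-71.161 + 0.5·-27.433 = 137.856, which is < 142.217
This sign pattern matches Z-7.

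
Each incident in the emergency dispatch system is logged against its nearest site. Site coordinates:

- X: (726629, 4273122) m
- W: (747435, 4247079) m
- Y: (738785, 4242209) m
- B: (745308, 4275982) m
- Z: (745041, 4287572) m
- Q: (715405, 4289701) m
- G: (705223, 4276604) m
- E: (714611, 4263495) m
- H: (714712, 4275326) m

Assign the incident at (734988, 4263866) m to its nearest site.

Squared distances to each site:
X: 155546417.000; W: 436731178.000; Y: 483442858.000; B: 253299856.000; Z: 663037245.000; Q: 1050941114.000; G: 1048211869.000; E: 415359770.000; H: 542447776.000.
Minimum at X.

X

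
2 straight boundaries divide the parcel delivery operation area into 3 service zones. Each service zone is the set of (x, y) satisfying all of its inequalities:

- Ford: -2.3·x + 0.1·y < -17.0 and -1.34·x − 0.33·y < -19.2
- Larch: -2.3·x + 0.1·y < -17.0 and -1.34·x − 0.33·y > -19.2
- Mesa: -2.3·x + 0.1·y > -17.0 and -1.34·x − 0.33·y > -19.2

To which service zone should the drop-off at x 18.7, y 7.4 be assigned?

-2.3·18.7 + 0.1·7.4 = -42.270, which is < -17.0
-1.34·18.7 − 0.33·7.4 = -27.500, which is < -19.2
This sign pattern matches Ford.

Ford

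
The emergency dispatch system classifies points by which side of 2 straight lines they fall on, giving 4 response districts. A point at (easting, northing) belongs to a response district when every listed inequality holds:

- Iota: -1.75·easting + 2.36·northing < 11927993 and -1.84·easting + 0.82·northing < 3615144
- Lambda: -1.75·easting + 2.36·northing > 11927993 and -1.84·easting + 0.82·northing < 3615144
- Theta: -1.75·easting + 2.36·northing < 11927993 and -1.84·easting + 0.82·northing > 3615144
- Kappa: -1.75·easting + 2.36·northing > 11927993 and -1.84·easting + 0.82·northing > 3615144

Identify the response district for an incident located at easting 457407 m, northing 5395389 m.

Lambda

-1.75·457407 + 2.36·5395389 = 11932655.790, which is > 11927993
-1.84·457407 + 0.82·5395389 = 3582590.100, which is < 3615144
This sign pattern matches Lambda.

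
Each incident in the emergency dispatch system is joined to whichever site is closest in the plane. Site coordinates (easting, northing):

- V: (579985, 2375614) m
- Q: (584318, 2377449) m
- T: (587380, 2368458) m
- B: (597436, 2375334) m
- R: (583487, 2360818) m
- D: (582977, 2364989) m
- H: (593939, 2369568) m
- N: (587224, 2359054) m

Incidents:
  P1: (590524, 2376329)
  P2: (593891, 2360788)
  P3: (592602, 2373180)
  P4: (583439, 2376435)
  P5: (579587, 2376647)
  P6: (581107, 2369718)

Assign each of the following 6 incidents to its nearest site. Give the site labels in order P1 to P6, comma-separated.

Q, N, H, Q, V, D

P1 → Q (d²=39768836.00)
P2 → N (d²=47455645.00)
P3 → H (d²=14834113.00)
P4 → Q (d²=1800837.00)
P5 → V (d²=1225493.00)
P6 → D (d²=25860341.00)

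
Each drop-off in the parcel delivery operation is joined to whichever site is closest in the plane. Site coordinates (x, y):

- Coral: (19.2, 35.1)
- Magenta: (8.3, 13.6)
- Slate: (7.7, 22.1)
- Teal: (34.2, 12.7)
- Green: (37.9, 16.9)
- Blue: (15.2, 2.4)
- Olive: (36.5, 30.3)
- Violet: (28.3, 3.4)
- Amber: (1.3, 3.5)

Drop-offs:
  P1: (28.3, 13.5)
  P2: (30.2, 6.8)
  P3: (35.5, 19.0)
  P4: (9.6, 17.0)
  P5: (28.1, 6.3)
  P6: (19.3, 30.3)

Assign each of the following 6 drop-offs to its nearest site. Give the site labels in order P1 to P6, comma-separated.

Teal, Violet, Green, Magenta, Violet, Coral

P1 → Teal (d²=35.45)
P2 → Violet (d²=15.17)
P3 → Green (d²=10.17)
P4 → Magenta (d²=13.25)
P5 → Violet (d²=8.45)
P6 → Coral (d²=23.05)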